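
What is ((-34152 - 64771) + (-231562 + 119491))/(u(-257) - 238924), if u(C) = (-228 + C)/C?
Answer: 54225458/61402983 ≈ 0.88311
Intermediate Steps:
u(C) = (-228 + C)/C
((-34152 - 64771) + (-231562 + 119491))/(u(-257) - 238924) = ((-34152 - 64771) + (-231562 + 119491))/((-228 - 257)/(-257) - 238924) = (-98923 - 112071)/(-1/257*(-485) - 238924) = -210994/(485/257 - 238924) = -210994/(-61402983/257) = -210994*(-257/61402983) = 54225458/61402983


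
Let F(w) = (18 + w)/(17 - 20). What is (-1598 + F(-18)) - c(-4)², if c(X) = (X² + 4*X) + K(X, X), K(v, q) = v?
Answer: -1614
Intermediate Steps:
F(w) = -6 - w/3 (F(w) = (18 + w)/(-3) = (18 + w)*(-⅓) = -6 - w/3)
c(X) = X² + 5*X (c(X) = (X² + 4*X) + X = X² + 5*X)
(-1598 + F(-18)) - c(-4)² = (-1598 + (-6 - ⅓*(-18))) - (-4*(5 - 4))² = (-1598 + (-6 + 6)) - (-4*1)² = (-1598 + 0) - 1*(-4)² = -1598 - 1*16 = -1598 - 16 = -1614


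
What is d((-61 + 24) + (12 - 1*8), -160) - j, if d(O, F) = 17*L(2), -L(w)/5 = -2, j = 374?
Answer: -204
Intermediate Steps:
L(w) = 10 (L(w) = -5*(-2) = 10)
d(O, F) = 170 (d(O, F) = 17*10 = 170)
d((-61 + 24) + (12 - 1*8), -160) - j = 170 - 1*374 = 170 - 374 = -204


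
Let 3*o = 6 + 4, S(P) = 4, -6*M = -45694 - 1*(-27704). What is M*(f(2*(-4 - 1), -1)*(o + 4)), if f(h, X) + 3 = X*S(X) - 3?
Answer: -1978900/9 ≈ -2.1988e+5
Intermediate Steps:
M = 8995/3 (M = -(-45694 - 1*(-27704))/6 = -(-45694 + 27704)/6 = -⅙*(-17990) = 8995/3 ≈ 2998.3)
o = 10/3 (o = (6 + 4)/3 = (⅓)*10 = 10/3 ≈ 3.3333)
f(h, X) = -6 + 4*X (f(h, X) = -3 + (X*4 - 3) = -3 + (4*X - 3) = -3 + (-3 + 4*X) = -6 + 4*X)
M*(f(2*(-4 - 1), -1)*(o + 4)) = 8995*((-6 + 4*(-1))*(10/3 + 4))/3 = 8995*((-6 - 4)*(22/3))/3 = 8995*(-10*22/3)/3 = (8995/3)*(-220/3) = -1978900/9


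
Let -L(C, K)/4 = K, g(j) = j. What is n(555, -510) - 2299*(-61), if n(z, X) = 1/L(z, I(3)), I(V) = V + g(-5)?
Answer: 1121913/8 ≈ 1.4024e+5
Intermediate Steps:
I(V) = -5 + V (I(V) = V - 5 = -5 + V)
L(C, K) = -4*K
n(z, X) = ⅛ (n(z, X) = 1/(-4*(-5 + 3)) = 1/(-4*(-2)) = 1/8 = ⅛)
n(555, -510) - 2299*(-61) = ⅛ - 2299*(-61) = ⅛ - 1*(-140239) = ⅛ + 140239 = 1121913/8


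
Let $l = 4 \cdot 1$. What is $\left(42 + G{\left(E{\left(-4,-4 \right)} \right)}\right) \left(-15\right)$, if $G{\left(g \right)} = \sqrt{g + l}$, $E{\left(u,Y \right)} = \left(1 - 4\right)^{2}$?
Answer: $-630 - 15 \sqrt{13} \approx -684.08$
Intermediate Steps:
$E{\left(u,Y \right)} = 9$ ($E{\left(u,Y \right)} = \left(-3\right)^{2} = 9$)
$l = 4$
$G{\left(g \right)} = \sqrt{4 + g}$ ($G{\left(g \right)} = \sqrt{g + 4} = \sqrt{4 + g}$)
$\left(42 + G{\left(E{\left(-4,-4 \right)} \right)}\right) \left(-15\right) = \left(42 + \sqrt{4 + 9}\right) \left(-15\right) = \left(42 + \sqrt{13}\right) \left(-15\right) = -630 - 15 \sqrt{13}$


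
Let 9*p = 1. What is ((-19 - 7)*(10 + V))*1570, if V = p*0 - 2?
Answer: -326560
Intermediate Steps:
p = ⅑ (p = (⅑)*1 = ⅑ ≈ 0.11111)
V = -2 (V = (⅑)*0 - 2 = 0 - 2 = -2)
((-19 - 7)*(10 + V))*1570 = ((-19 - 7)*(10 - 2))*1570 = -26*8*1570 = -208*1570 = -326560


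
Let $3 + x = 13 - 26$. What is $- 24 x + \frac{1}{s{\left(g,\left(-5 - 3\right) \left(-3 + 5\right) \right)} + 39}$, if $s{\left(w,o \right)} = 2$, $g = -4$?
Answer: $\frac{15745}{41} \approx 384.02$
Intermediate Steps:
$x = -16$ ($x = -3 + \left(13 - 26\right) = -3 - 13 = -16$)
$- 24 x + \frac{1}{s{\left(g,\left(-5 - 3\right) \left(-3 + 5\right) \right)} + 39} = \left(-24\right) \left(-16\right) + \frac{1}{2 + 39} = 384 + \frac{1}{41} = \frac{15745}{41}$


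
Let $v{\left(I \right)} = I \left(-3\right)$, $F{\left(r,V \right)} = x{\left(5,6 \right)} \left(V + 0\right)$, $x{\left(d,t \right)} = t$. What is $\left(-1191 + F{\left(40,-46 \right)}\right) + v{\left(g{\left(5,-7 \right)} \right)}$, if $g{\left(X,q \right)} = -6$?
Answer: $-1449$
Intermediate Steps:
$F{\left(r,V \right)} = 6 V$ ($F{\left(r,V \right)} = 6 \left(V + 0\right) = 6 V$)
$v{\left(I \right)} = - 3 I$
$\left(-1191 + F{\left(40,-46 \right)}\right) + v{\left(g{\left(5,-7 \right)} \right)} = \left(-1191 + 6 \left(-46\right)\right) - -18 = \left(-1191 - 276\right) + 18 = -1467 + 18 = -1449$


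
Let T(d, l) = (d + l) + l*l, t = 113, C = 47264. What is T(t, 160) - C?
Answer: -21391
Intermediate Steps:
T(d, l) = d + l + l² (T(d, l) = (d + l) + l² = d + l + l²)
T(t, 160) - C = (113 + 160 + 160²) - 1*47264 = (113 + 160 + 25600) - 47264 = 25873 - 47264 = -21391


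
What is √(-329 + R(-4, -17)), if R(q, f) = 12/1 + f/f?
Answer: 2*I*√79 ≈ 17.776*I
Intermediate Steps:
R(q, f) = 13 (R(q, f) = 12*1 + 1 = 12 + 1 = 13)
√(-329 + R(-4, -17)) = √(-329 + 13) = √(-316) = 2*I*√79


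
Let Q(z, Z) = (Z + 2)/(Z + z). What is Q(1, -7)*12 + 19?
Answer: 29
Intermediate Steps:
Q(z, Z) = (2 + Z)/(Z + z)
Q(1, -7)*12 + 19 = ((2 - 7)/(-7 + 1))*12 + 19 = (-5/(-6))*12 + 19 = -⅙*(-5)*12 + 19 = (⅚)*12 + 19 = 10 + 19 = 29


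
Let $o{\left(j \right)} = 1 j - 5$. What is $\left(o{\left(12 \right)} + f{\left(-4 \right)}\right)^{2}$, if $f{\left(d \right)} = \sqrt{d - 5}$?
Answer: $40 + 42 i \approx 40.0 + 42.0 i$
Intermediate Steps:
$o{\left(j \right)} = -5 + j$ ($o{\left(j \right)} = j - 5 = -5 + j$)
$f{\left(d \right)} = \sqrt{-5 + d}$
$\left(o{\left(12 \right)} + f{\left(-4 \right)}\right)^{2} = \left(\left(-5 + 12\right) + \sqrt{-5 - 4}\right)^{2} = \left(7 + \sqrt{-9}\right)^{2} = \left(7 + 3 i\right)^{2}$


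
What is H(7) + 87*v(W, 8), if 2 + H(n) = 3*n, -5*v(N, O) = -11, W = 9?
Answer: 1052/5 ≈ 210.40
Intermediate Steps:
v(N, O) = 11/5 (v(N, O) = -⅕*(-11) = 11/5)
H(n) = -2 + 3*n
H(7) + 87*v(W, 8) = (-2 + 3*7) + 87*(11/5) = (-2 + 21) + 957/5 = 19 + 957/5 = 1052/5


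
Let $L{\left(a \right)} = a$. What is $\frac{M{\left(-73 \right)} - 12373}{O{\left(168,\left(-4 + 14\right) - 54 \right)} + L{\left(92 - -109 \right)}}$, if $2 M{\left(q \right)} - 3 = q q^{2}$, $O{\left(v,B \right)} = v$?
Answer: $- \frac{68960}{123} \approx -560.65$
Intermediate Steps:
$M{\left(q \right)} = \frac{3}{2} + \frac{q^{3}}{2}$ ($M{\left(q \right)} = \frac{3}{2} + \frac{q q^{2}}{2} = \frac{3}{2} + \frac{q^{3}}{2}$)
$\frac{M{\left(-73 \right)} - 12373}{O{\left(168,\left(-4 + 14\right) - 54 \right)} + L{\left(92 - -109 \right)}} = \frac{\left(\frac{3}{2} + \frac{\left(-73\right)^{3}}{2}\right) - 12373}{168 + \left(92 - -109\right)} = \frac{\left(\frac{3}{2} + \frac{1}{2} \left(-389017\right)\right) - 12373}{168 + \left(92 + 109\right)} = \frac{\left(\frac{3}{2} - \frac{389017}{2}\right) - 12373}{168 + 201} = \frac{-194507 - 12373}{369} = \left(-206880\right) \frac{1}{369} = - \frac{68960}{123}$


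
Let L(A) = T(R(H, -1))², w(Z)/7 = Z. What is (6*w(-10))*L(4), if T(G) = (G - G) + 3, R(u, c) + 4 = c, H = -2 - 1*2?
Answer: -3780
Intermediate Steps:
H = -4 (H = -2 - 2 = -4)
w(Z) = 7*Z
R(u, c) = -4 + c
T(G) = 3 (T(G) = 0 + 3 = 3)
L(A) = 9 (L(A) = 3² = 9)
(6*w(-10))*L(4) = (6*(7*(-10)))*9 = (6*(-70))*9 = -420*9 = -3780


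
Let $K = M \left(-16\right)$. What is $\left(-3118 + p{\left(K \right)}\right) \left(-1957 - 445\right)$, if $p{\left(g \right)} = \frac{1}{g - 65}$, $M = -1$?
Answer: $\frac{366984766}{49} \approx 7.4895 \cdot 10^{6}$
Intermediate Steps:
$K = 16$ ($K = \left(-1\right) \left(-16\right) = 16$)
$p{\left(g \right)} = \frac{1}{-65 + g}$
$\left(-3118 + p{\left(K \right)}\right) \left(-1957 - 445\right) = \left(-3118 + \frac{1}{-65 + 16}\right) \left(-1957 - 445\right) = \left(-3118 + \frac{1}{-49}\right) \left(-2402\right) = \left(-3118 - \frac{1}{49}\right) \left(-2402\right) = \left(- \frac{152783}{49}\right) \left(-2402\right) = \frac{366984766}{49}$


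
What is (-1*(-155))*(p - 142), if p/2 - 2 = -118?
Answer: -57970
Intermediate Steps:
p = -232 (p = 4 + 2*(-118) = 4 - 236 = -232)
(-1*(-155))*(p - 142) = (-1*(-155))*(-232 - 142) = 155*(-374) = -57970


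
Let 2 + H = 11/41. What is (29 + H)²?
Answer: 1249924/1681 ≈ 743.56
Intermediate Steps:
H = -71/41 (H = -2 + 11/41 = -71/41 ≈ -1.7317)
(29 + H)² = (29 - 71/41)² = (1118/41)² = 1249924/1681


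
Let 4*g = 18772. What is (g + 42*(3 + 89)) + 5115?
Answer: 13672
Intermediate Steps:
g = 4693 (g = (¼)*18772 = 4693)
(g + 42*(3 + 89)) + 5115 = (4693 + 42*(3 + 89)) + 5115 = (4693 + 42*92) + 5115 = (4693 + 3864) + 5115 = 8557 + 5115 = 13672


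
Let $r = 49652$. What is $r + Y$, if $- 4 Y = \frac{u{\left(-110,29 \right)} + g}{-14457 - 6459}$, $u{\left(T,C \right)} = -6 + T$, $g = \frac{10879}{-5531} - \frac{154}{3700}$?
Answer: $\frac{42506049705516163}{856079330400} \approx 49652.0$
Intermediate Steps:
$g = - \frac{20552037}{10232350}$ ($g = 10879 \left(- \frac{1}{5531}\right) - \frac{77}{1850} = - \frac{10879}{5531} - \frac{77}{1850} = - \frac{20552037}{10232350} \approx -2.0085$)
$Y = - \frac{1207504637}{856079330400}$ ($Y = - \frac{\left(\left(-6 - 110\right) - \frac{20552037}{10232350}\right) \frac{1}{-14457 - 6459}}{4} = - \frac{\left(-116 - \frac{20552037}{10232350}\right) \frac{1}{-20916}}{4} = - \frac{\left(- \frac{1207504637}{10232350}\right) \left(- \frac{1}{20916}\right)}{4} = \left(- \frac{1}{4}\right) \frac{1207504637}{214019832600} = - \frac{1207504637}{856079330400} \approx -0.0014105$)
$r + Y = 49652 - \frac{1207504637}{856079330400} = \frac{42506049705516163}{856079330400}$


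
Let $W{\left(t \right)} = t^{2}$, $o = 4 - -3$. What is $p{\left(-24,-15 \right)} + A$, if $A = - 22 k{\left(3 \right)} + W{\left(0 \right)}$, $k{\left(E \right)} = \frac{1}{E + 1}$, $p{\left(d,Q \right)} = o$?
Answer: $\frac{3}{2} \approx 1.5$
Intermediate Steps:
$o = 7$ ($o = 4 + 3 = 7$)
$p{\left(d,Q \right)} = 7$
$k{\left(E \right)} = \frac{1}{1 + E}$
$A = - \frac{11}{2}$ ($A = - \frac{22}{1 + 3} + 0^{2} = - \frac{22}{4} + 0 = \left(-22\right) \frac{1}{4} + 0 = - \frac{11}{2} + 0 = - \frac{11}{2} \approx -5.5$)
$p{\left(-24,-15 \right)} + A = 7 - \frac{11}{2} = \frac{3}{2}$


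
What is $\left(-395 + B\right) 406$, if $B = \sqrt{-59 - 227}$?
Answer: $-160370 + 406 i \sqrt{286} \approx -1.6037 \cdot 10^{5} + 6866.1 i$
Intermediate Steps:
$B = i \sqrt{286}$ ($B = \sqrt{-286} = i \sqrt{286} \approx 16.912 i$)
$\left(-395 + B\right) 406 = \left(-395 + i \sqrt{286}\right) 406 = -160370 + 406 i \sqrt{286}$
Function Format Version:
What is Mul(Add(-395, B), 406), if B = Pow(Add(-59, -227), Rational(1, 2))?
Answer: Add(-160370, Mul(406, I, Pow(286, Rational(1, 2)))) ≈ Add(-1.6037e+5, Mul(6866.1, I))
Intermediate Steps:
B = Mul(I, Pow(286, Rational(1, 2))) (B = Pow(-286, Rational(1, 2)) = Mul(I, Pow(286, Rational(1, 2))) ≈ Mul(16.912, I))
Mul(Add(-395, B), 406) = Mul(Add(-395, Mul(I, Pow(286, Rational(1, 2)))), 406) = Add(-160370, Mul(406, I, Pow(286, Rational(1, 2))))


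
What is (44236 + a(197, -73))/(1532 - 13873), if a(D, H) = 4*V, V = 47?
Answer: -44424/12341 ≈ -3.5997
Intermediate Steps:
a(D, H) = 188 (a(D, H) = 4*47 = 188)
(44236 + a(197, -73))/(1532 - 13873) = (44236 + 188)/(1532 - 13873) = 44424/(-12341) = 44424*(-1/12341) = -44424/12341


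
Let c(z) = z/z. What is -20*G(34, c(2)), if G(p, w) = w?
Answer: -20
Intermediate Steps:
c(z) = 1
-20*G(34, c(2)) = -20*1 = -20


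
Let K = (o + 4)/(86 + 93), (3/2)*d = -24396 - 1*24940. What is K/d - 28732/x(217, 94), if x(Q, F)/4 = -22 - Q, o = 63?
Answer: 126868166665/4221286832 ≈ 30.054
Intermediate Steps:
d = -98672/3 (d = 2*(-24396 - 1*24940)/3 = 2*(-24396 - 24940)/3 = (⅔)*(-49336) = -98672/3 ≈ -32891.)
x(Q, F) = -88 - 4*Q (x(Q, F) = 4*(-22 - Q) = -88 - 4*Q)
K = 67/179 (K = (63 + 4)/(86 + 93) = 67/179 ≈ 0.37430)
K/d - 28732/x(217, 94) = 67/(179*(-98672/3)) - 28732/(-88 - 4*217) = (67/179)*(-3/98672) - 28732/(-88 - 868) = -201/17662288 - 28732/(-956) = -201/17662288 - 28732*(-1/956) = -201/17662288 + 7183/239 = 126868166665/4221286832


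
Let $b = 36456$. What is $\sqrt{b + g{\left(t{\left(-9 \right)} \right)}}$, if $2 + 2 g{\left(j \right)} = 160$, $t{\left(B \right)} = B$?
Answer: $\sqrt{36535} \approx 191.14$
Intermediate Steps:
$g{\left(j \right)} = 79$ ($g{\left(j \right)} = -1 + \frac{1}{2} \cdot 160 = -1 + 80 = 79$)
$\sqrt{b + g{\left(t{\left(-9 \right)} \right)}} = \sqrt{36456 + 79} = \sqrt{36535}$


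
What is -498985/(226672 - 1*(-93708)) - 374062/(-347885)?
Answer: -10749482633/22291079260 ≈ -0.48223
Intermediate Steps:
-498985/(226672 - 1*(-93708)) - 374062/(-347885) = -498985/(226672 + 93708) - 374062*(-1/347885) = -498985/320380 + 374062/347885 = -498985*1/320380 + 374062/347885 = -99797/64076 + 374062/347885 = -10749482633/22291079260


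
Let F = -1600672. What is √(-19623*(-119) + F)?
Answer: √734465 ≈ 857.01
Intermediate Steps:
√(-19623*(-119) + F) = √(-19623*(-119) - 1600672) = √(2335137 - 1600672) = √734465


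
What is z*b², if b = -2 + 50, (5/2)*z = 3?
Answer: 13824/5 ≈ 2764.8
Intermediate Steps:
z = 6/5 (z = (⅖)*3 = 6/5 ≈ 1.2000)
b = 48
z*b² = (6/5)*48² = (6/5)*2304 = 13824/5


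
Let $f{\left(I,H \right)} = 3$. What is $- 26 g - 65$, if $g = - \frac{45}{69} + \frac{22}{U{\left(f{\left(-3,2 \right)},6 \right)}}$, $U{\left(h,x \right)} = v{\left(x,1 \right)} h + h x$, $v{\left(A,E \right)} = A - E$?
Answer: $- \frac{4511}{69} \approx -65.377$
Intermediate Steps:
$U{\left(h,x \right)} = h x + h \left(-1 + x\right)$ ($U{\left(h,x \right)} = \left(x - 1\right) h + h x = \left(-1 + x\right) h + h x = h \left(-1 + x\right) + h x = h x + h \left(-1 + x\right)$)
$g = \frac{1}{69}$ ($g = - \frac{45}{69} + \frac{22}{3 \left(-1 + 2 \cdot 6\right)} = \left(-45\right) \frac{1}{69} + \frac{22}{3 \left(-1 + 12\right)} = - \frac{15}{23} + \frac{22}{3 \cdot 11} = - \frac{15}{23} + \frac{22}{33} = - \frac{15}{23} + 22 \cdot \frac{1}{33} = - \frac{15}{23} + \frac{2}{3} = \frac{1}{69} \approx 0.014493$)
$- 26 g - 65 = \left(-26\right) \frac{1}{69} - 65 = - \frac{26}{69} - 65 = - \frac{4511}{69}$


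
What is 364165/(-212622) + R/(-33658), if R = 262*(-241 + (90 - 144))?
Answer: 2088244405/3578215638 ≈ 0.58360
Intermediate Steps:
R = -77290 (R = 262*(-241 - 54) = 262*(-295) = -77290)
364165/(-212622) + R/(-33658) = 364165/(-212622) - 77290/(-33658) = 364165*(-1/212622) - 77290*(-1/33658) = -364165/212622 + 38645/16829 = 2088244405/3578215638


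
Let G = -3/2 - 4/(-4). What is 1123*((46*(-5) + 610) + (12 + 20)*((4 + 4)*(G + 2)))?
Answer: 857972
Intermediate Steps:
G = -1/2 (G = -3*1/2 - 4*(-1/4) = -3/2 + 1 = -1/2 ≈ -0.50000)
1123*((46*(-5) + 610) + (12 + 20)*((4 + 4)*(G + 2))) = 1123*((46*(-5) + 610) + (12 + 20)*((4 + 4)*(-1/2 + 2))) = 1123*((-230 + 610) + 32*(8*(3/2))) = 1123*(380 + 32*12) = 1123*(380 + 384) = 1123*764 = 857972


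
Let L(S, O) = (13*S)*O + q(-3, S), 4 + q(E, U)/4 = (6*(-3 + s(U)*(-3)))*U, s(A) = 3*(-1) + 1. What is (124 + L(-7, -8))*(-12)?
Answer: -3984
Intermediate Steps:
s(A) = -2 (s(A) = -3 + 1 = -2)
q(E, U) = -16 + 72*U (q(E, U) = -16 + 4*((6*(-3 - 2*(-3)))*U) = -16 + 4*((6*(-3 + 6))*U) = -16 + 4*((6*3)*U) = -16 + 4*(18*U) = -16 + 72*U)
L(S, O) = -16 + 72*S + 13*O*S (L(S, O) = (13*S)*O + (-16 + 72*S) = 13*O*S + (-16 + 72*S) = -16 + 72*S + 13*O*S)
(124 + L(-7, -8))*(-12) = (124 + (-16 + 72*(-7) + 13*(-8)*(-7)))*(-12) = (124 + (-16 - 504 + 728))*(-12) = (124 + 208)*(-12) = 332*(-12) = -3984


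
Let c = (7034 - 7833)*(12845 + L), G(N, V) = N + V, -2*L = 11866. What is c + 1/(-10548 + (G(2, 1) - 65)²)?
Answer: -37024100353/6704 ≈ -5.5227e+6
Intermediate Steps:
L = -5933 (L = -½*11866 = -5933)
c = -5522688 (c = (7034 - 7833)*(12845 - 5933) = -799*6912 = -5522688)
c + 1/(-10548 + (G(2, 1) - 65)²) = -5522688 + 1/(-10548 + ((2 + 1) - 65)²) = -5522688 + 1/(-10548 + (3 - 65)²) = -5522688 + 1/(-10548 + (-62)²) = -5522688 + 1/(-10548 + 3844) = -5522688 + 1/(-6704) = -5522688 - 1/6704 = -37024100353/6704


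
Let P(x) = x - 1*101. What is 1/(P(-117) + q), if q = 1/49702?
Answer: -49702/10835035 ≈ -0.0045872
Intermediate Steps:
P(x) = -101 + x (P(x) = x - 101 = -101 + x)
q = 1/49702 ≈ 2.0120e-5
1/(P(-117) + q) = 1/((-101 - 117) + 1/49702) = 1/(-218 + 1/49702) = 1/(-10835035/49702) = -49702/10835035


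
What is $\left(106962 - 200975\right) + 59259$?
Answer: $-34754$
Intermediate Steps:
$\left(106962 - 200975\right) + 59259 = -94013 + 59259 = -34754$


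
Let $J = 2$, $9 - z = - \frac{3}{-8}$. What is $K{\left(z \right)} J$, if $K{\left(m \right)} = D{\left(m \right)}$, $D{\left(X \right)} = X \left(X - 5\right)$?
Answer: $\frac{2001}{32} \approx 62.531$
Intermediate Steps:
$D{\left(X \right)} = X \left(-5 + X\right)$
$z = \frac{69}{8}$ ($z = 9 - - \frac{3}{-8} = 9 - \left(-3\right) \left(- \frac{1}{8}\right) = 9 - \frac{3}{8} = \frac{69}{8} \approx 8.625$)
$K{\left(m \right)} = m \left(-5 + m\right)$
$K{\left(z \right)} J = \frac{69 \left(-5 + \frac{69}{8}\right)}{8} \cdot 2 = \frac{69}{8} \cdot \frac{29}{8} \cdot 2 = \frac{2001}{64} \cdot 2 = \frac{2001}{32}$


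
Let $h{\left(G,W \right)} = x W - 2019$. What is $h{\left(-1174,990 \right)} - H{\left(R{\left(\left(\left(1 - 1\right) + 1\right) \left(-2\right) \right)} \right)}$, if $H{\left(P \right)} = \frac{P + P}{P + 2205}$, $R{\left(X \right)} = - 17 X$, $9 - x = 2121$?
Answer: $- \frac{4686000929}{2239} \approx -2.0929 \cdot 10^{6}$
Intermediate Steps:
$x = -2112$ ($x = 9 - 2121 = -2112$)
$h{\left(G,W \right)} = -2019 - 2112 W$ ($h{\left(G,W \right)} = - 2112 W - 2019 = -2019 - 2112 W$)
$H{\left(P \right)} = \frac{2 P}{2205 + P}$
$h{\left(-1174,990 \right)} - H{\left(R{\left(\left(\left(1 - 1\right) + 1\right) \left(-2\right) \right)} \right)} = \left(-2019 - 2090880\right) - \frac{2 \left(- 17 \left(\left(1 - 1\right) + 1\right) \left(-2\right)\right)}{2205 - 17 \left(\left(1 - 1\right) + 1\right) \left(-2\right)} = \left(-2019 - 2090880\right) - \frac{2 \left(- 17 \left(0 + 1\right) \left(-2\right)\right)}{2205 - 17 \left(0 + 1\right) \left(-2\right)} = -2092899 - \frac{2 \left(- 17 \cdot 1 \left(-2\right)\right)}{2205 - 17 \cdot 1 \left(-2\right)} = -2092899 - \frac{2 \left(\left(-17\right) \left(-2\right)\right)}{2205 - -34} = -2092899 - 2 \cdot 34 \frac{1}{2205 + 34} = -2092899 - 2 \cdot 34 \cdot \frac{1}{2239} = -2092899 - \frac{68}{2239} = - \frac{4686000929}{2239}$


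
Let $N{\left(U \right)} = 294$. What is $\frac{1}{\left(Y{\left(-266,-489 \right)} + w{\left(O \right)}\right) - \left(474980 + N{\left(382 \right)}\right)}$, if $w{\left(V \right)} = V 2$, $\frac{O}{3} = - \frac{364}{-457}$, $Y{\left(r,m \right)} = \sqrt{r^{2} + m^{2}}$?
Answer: $- \frac{99259501538}{47174921255963583} - \frac{208849 \sqrt{309877}}{47174921255963583} \approx -2.1065 \cdot 10^{-6}$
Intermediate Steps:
$Y{\left(r,m \right)} = \sqrt{m^{2} + r^{2}}$
$O = \frac{1092}{457}$ ($O = 3 \left(- \frac{364}{-457}\right) = 3 \left(\left(-364\right) \left(- \frac{1}{457}\right)\right) = 3 \cdot \frac{364}{457} = \frac{1092}{457} \approx 2.3895$)
$w{\left(V \right)} = 2 V$
$\frac{1}{\left(Y{\left(-266,-489 \right)} + w{\left(O \right)}\right) - \left(474980 + N{\left(382 \right)}\right)} = \frac{1}{\left(\sqrt{\left(-489\right)^{2} + \left(-266\right)^{2}} + 2 \cdot \frac{1092}{457}\right) - 475274} = \frac{1}{\left(\sqrt{239121 + 70756} + \frac{2184}{457}\right) - 475274} = \frac{1}{\left(\sqrt{309877} + \frac{2184}{457}\right) - 475274} = \frac{1}{\left(\frac{2184}{457} + \sqrt{309877}\right) - 475274} = \frac{1}{- \frac{217198034}{457} + \sqrt{309877}}$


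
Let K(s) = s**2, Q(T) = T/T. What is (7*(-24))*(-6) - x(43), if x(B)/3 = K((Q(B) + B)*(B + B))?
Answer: -42954960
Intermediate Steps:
Q(T) = 1
x(B) = 12*B**2*(1 + B)**2 (x(B) = 3*((1 + B)*(B + B))**2 = 3*((1 + B)*(2*B))**2 = 3*(2*B*(1 + B))**2 = 3*(4*B**2*(1 + B)**2) = 12*B**2*(1 + B)**2)
(7*(-24))*(-6) - x(43) = (7*(-24))*(-6) - 12*43**2*(1 + 43)**2 = -168*(-6) - 12*1849*44**2 = 1008 - 12*1849*1936 = 1008 - 1*42955968 = 1008 - 42955968 = -42954960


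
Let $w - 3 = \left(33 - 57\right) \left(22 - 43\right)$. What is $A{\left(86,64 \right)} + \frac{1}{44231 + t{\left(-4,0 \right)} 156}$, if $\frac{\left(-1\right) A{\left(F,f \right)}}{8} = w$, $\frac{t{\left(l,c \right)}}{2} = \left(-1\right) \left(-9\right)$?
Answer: $- \frac{190790183}{47039} \approx -4056.0$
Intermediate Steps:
$t{\left(l,c \right)} = 18$ ($t{\left(l,c \right)} = 2 \left(\left(-1\right) \left(-9\right)\right) = 2 \cdot 9 = 18$)
$w = 507$ ($w = 3 + \left(33 - 57\right) \left(22 - 43\right) = 3 - -504 = 3 + 504 = 507$)
$A{\left(F,f \right)} = -4056$ ($A{\left(F,f \right)} = \left(-8\right) 507 = -4056$)
$A{\left(86,64 \right)} + \frac{1}{44231 + t{\left(-4,0 \right)} 156} = -4056 + \frac{1}{44231 + 18 \cdot 156} = -4056 + \frac{1}{44231 + 2808} = -4056 + \frac{1}{47039} = - \frac{190790183}{47039}$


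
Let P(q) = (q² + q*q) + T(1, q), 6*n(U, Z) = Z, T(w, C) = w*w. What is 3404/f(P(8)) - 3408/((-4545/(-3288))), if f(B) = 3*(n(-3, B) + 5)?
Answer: -194525864/80295 ≈ -2422.6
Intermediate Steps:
T(w, C) = w²
n(U, Z) = Z/6
P(q) = 1 + 2*q² (P(q) = (q² + q*q) + 1² = (q² + q²) + 1 = 2*q² + 1 = 1 + 2*q²)
f(B) = 15 + B/2 (f(B) = 3*(B/6 + 5) = 3*(5 + B/6) = 15 + B/2)
3404/f(P(8)) - 3408/((-4545/(-3288))) = 3404/(15 + (1 + 2*8²)/2) - 3408/((-4545/(-3288))) = 3404/(15 + (1 + 2*64)/2) - 3408/((-4545*(-1/3288))) = 3404/(15 + (1 + 128)/2) - 3408/1515/1096 = 3404/(15 + (½)*129) - 3408*1096/1515 = 3404/(15 + 129/2) - 1245056/505 = 3404/(159/2) - 1245056/505 = 3404*(2/159) - 1245056/505 = 6808/159 - 1245056/505 = -194525864/80295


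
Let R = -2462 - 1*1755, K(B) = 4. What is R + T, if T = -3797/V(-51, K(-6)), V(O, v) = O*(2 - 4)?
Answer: -433931/102 ≈ -4254.2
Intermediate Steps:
V(O, v) = -2*O (V(O, v) = O*(-2) = -2*O)
R = -4217 (R = -2462 - 1755 = -4217)
T = -3797/102 (T = -3797/((-2*(-51))) = -3797/102 ≈ -37.225)
R + T = -4217 - 3797/102 = -433931/102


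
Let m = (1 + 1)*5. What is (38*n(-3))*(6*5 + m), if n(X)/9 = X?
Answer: -41040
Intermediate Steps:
m = 10 (m = 2*5 = 10)
n(X) = 9*X
(38*n(-3))*(6*5 + m) = (38*(9*(-3)))*(6*5 + 10) = (38*(-27))*(30 + 10) = -1026*40 = -41040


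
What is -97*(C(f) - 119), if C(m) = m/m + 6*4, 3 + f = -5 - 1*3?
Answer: 9118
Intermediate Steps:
f = -11 (f = -3 + (-5 - 1*3) = -3 + (-5 - 3) = -3 - 8 = -11)
C(m) = 25 (C(m) = 1 + 24 = 25)
-97*(C(f) - 119) = -97*(25 - 119) = -97*(-94) = 9118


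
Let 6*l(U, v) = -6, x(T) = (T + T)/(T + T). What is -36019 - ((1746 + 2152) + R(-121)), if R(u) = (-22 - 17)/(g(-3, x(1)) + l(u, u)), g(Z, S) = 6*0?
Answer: -39956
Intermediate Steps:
x(T) = 1 (x(T) = (2*T)/((2*T)) = (2*T)*(1/(2*T)) = 1)
l(U, v) = -1 (l(U, v) = (⅙)*(-6) = -1)
g(Z, S) = 0
R(u) = 39 (R(u) = (-22 - 17)/(0 - 1) = -39/(-1) = -39*(-1) = 39)
-36019 - ((1746 + 2152) + R(-121)) = -36019 - ((1746 + 2152) + 39) = -36019 - (3898 + 39) = -36019 - 1*3937 = -36019 - 3937 = -39956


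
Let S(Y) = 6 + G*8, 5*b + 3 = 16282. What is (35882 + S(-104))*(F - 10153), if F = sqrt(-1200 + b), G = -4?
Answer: -364045968 + 35856*sqrt(51395)/5 ≈ -3.6242e+8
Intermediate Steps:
b = 16279/5 (b = -3/5 + (1/5)*16282 = -3/5 + 16282/5 = 16279/5 ≈ 3255.8)
S(Y) = -26 (S(Y) = 6 - 4*8 = 6 - 32 = -26)
F = sqrt(51395)/5 (F = sqrt(-1200 + 16279/5) = sqrt(10279/5) = sqrt(51395)/5 ≈ 45.341)
(35882 + S(-104))*(F - 10153) = (35882 - 26)*(sqrt(51395)/5 - 10153) = 35856*(-10153 + sqrt(51395)/5) = -364045968 + 35856*sqrt(51395)/5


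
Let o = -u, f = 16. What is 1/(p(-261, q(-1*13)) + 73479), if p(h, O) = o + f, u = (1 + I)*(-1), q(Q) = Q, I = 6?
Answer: 1/73502 ≈ 1.3605e-5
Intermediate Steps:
u = -7 (u = (1 + 6)*(-1) = 7*(-1) = -7)
o = 7 (o = -1*(-7) = 7)
p(h, O) = 23 (p(h, O) = 7 + 16 = 23)
1/(p(-261, q(-1*13)) + 73479) = 1/(23 + 73479) = 1/73502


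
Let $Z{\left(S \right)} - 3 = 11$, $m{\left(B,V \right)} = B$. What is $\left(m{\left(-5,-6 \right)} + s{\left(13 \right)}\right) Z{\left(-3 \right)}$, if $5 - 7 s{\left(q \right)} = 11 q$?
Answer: $-346$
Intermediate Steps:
$Z{\left(S \right)} = 14$ ($Z{\left(S \right)} = 3 + 11 = 14$)
$s{\left(q \right)} = \frac{5}{7} - \frac{11 q}{7}$
$\left(m{\left(-5,-6 \right)} + s{\left(13 \right)}\right) Z{\left(-3 \right)} = \left(-5 + \left(\frac{5}{7} - \frac{143}{7}\right)\right) 14 = \left(-5 - \frac{138}{7}\right) 14 = \left(- \frac{173}{7}\right) 14 = -346$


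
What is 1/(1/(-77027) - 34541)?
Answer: -77027/2660589608 ≈ -2.8951e-5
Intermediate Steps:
1/(1/(-77027) - 34541) = 1/(-1/77027 - 34541) = 1/(-2660589608/77027) = -77027/2660589608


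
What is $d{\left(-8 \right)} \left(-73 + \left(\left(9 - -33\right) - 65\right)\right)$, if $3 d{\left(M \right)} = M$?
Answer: $256$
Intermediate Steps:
$d{\left(M \right)} = \frac{M}{3}$
$d{\left(-8 \right)} \left(-73 + \left(\left(9 - -33\right) - 65\right)\right) = \frac{1}{3} \left(-8\right) \left(-73 + \left(\left(9 - -33\right) - 65\right)\right) = - \frac{8 \left(-73 + \left(\left(9 + 33\right) - 65\right)\right)}{3} = - \frac{8 \left(-73 + \left(42 - 65\right)\right)}{3} = - \frac{8 \left(-73 - 23\right)}{3} = \left(- \frac{8}{3}\right) \left(-96\right) = 256$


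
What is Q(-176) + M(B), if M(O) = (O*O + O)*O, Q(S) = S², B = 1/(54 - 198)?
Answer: 92493840527/2985984 ≈ 30976.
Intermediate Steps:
B = -1/144 (B = 1/(-144) = -1/144 ≈ -0.0069444)
M(O) = O*(O + O²) (M(O) = (O² + O)*O = (O + O²)*O = O*(O + O²))
Q(-176) + M(B) = (-176)² + (-1/144)²*(1 - 1/144) = 30976 + (1/20736)*(143/144) = 30976 + 143/2985984 = 92493840527/2985984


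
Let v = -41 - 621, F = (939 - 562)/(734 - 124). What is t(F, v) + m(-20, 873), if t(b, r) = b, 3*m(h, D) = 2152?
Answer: 1313851/1830 ≈ 717.95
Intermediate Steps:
m(h, D) = 2152/3 (m(h, D) = (⅓)*2152 = 2152/3)
F = 377/610 ≈ 0.61803
v = -662
t(F, v) + m(-20, 873) = 377/610 + 2152/3 = 1313851/1830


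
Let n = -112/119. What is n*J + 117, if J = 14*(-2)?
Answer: 2437/17 ≈ 143.35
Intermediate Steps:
J = -28
n = -16/17 (n = -112*1/119 = -16/17 ≈ -0.94118)
n*J + 117 = -16/17*(-28) + 117 = 448/17 + 117 = 2437/17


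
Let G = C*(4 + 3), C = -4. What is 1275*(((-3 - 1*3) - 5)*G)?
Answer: 392700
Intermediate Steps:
G = -28 (G = -4*(4 + 3) = -4*7 = -28)
1275*(((-3 - 1*3) - 5)*G) = 1275*(((-3 - 1*3) - 5)*(-28)) = 1275*(((-3 - 3) - 5)*(-28)) = 1275*((-6 - 5)*(-28)) = 1275*(-11*(-28)) = 1275*308 = 392700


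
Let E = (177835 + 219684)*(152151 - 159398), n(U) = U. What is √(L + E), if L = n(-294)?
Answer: I*√2880820487 ≈ 53673.0*I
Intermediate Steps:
E = -2880820193 (E = 397519*(-7247) = -2880820193)
L = -294
√(L + E) = √(-294 - 2880820193) = √(-2880820487) = I*√2880820487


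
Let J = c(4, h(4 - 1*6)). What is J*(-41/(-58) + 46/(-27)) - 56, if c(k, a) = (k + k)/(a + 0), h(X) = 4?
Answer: -45409/783 ≈ -57.994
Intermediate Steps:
c(k, a) = 2*k/a (c(k, a) = (2*k)/a = 2*k/a)
J = 2 (J = 2*4/4 = 2*4*(¼) = 2)
J*(-41/(-58) + 46/(-27)) - 56 = 2*(-41/(-58) + 46/(-27)) - 56 = 2*(-41*(-1/58) + 46*(-1/27)) - 56 = 2*(41/58 - 46/27) - 56 = 2*(-1561/1566) - 56 = -1561/783 - 56 = -45409/783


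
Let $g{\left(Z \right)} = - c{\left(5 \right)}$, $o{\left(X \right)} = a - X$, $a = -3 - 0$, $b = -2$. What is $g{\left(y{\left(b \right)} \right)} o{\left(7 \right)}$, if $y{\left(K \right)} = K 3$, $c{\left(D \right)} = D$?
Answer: $50$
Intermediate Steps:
$y{\left(K \right)} = 3 K$
$a = -3$ ($a = -3 + 0 = -3$)
$o{\left(X \right)} = -3 - X$
$g{\left(Z \right)} = -5$ ($g{\left(Z \right)} = \left(-1\right) 5 = -5$)
$g{\left(y{\left(b \right)} \right)} o{\left(7 \right)} = - 5 \left(-3 - 7\right) = \left(-5\right) \left(-10\right) = 50$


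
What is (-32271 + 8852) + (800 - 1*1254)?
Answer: -23873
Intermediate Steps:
(-32271 + 8852) + (800 - 1*1254) = -23419 + (800 - 1254) = -23419 - 454 = -23873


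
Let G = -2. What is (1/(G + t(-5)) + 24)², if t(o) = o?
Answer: 27889/49 ≈ 569.16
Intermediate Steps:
(1/(G + t(-5)) + 24)² = (1/(-2 - 5) + 24)² = (1/(-7) + 24)² = (-⅐ + 24)² = (167/7)² = 27889/49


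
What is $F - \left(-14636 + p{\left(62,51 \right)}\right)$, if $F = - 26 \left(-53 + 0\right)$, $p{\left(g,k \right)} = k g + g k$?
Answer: $9690$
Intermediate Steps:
$p{\left(g,k \right)} = 2 g k$ ($p{\left(g,k \right)} = g k + g k = 2 g k$)
$F = 1378$ ($F = \left(-26\right) \left(-53\right) = 1378$)
$F - \left(-14636 + p{\left(62,51 \right)}\right) = 1378 - \left(-14636 + 2 \cdot 62 \cdot 51\right) = 1378 - \left(-14636 + 6324\right) = 1378 - -8312 = 1378 + 8312 = 9690$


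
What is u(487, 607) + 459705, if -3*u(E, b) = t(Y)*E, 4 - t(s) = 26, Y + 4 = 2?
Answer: 1389829/3 ≈ 4.6328e+5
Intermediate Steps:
Y = -2 (Y = -4 + 2 = -2)
t(s) = -22 (t(s) = 4 - 1*26 = 4 - 26 = -22)
u(E, b) = 22*E/3 (u(E, b) = -(-22)*E/3 = 22*E/3)
u(487, 607) + 459705 = (22/3)*487 + 459705 = 10714/3 + 459705 = 1389829/3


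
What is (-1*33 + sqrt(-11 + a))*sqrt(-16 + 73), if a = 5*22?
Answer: 3*sqrt(57)*(-11 + sqrt(11)) ≈ -174.02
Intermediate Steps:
a = 110
(-1*33 + sqrt(-11 + a))*sqrt(-16 + 73) = (-1*33 + sqrt(-11 + 110))*sqrt(-16 + 73) = (-33 + sqrt(99))*sqrt(57) = (-33 + 3*sqrt(11))*sqrt(57) = sqrt(57)*(-33 + 3*sqrt(11))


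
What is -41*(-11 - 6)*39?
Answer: 27183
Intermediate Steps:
-41*(-11 - 6)*39 = -41*(-17)*39 = 697*39 = 27183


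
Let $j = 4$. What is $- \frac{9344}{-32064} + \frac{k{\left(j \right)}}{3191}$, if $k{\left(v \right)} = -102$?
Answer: $\frac{414784}{1598691} \approx 0.25945$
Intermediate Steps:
$- \frac{9344}{-32064} + \frac{k{\left(j \right)}}{3191} = - \frac{9344}{-32064} - \frac{102}{3191} = \left(-9344\right) \left(- \frac{1}{32064}\right) - \frac{102}{3191} = \frac{146}{501} - \frac{102}{3191} = \frac{414784}{1598691}$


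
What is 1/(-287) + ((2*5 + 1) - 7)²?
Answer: 4591/287 ≈ 15.997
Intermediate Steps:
1/(-287) + ((2*5 + 1) - 7)² = -1/287 + ((10 + 1) - 7)² = -1/287 + (11 - 7)² = -1/287 + 4² = -1/287 + 16 = 4591/287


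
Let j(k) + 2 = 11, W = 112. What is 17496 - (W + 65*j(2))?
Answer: 16799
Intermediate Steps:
j(k) = 9 (j(k) = -2 + 11 = 9)
17496 - (W + 65*j(2)) = 17496 - (112 + 65*9) = 17496 - (112 + 585) = 17496 - 1*697 = 17496 - 697 = 16799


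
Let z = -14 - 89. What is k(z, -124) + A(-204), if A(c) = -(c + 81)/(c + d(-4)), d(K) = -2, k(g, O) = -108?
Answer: -22371/206 ≈ -108.60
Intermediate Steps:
z = -103
A(c) = -(81 + c)/(-2 + c) (A(c) = -(c + 81)/(c - 2) = -(81 + c)/(-2 + c))
k(z, -124) + A(-204) = -108 + (-81 - 1*(-204))/(-2 - 204) = -108 + (-81 + 204)/(-206) = -108 - 1/206*123 = -108 - 123/206 = -22371/206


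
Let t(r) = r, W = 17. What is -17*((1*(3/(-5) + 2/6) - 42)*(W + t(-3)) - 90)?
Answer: 173842/15 ≈ 11589.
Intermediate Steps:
-17*((1*(3/(-5) + 2/6) - 42)*(W + t(-3)) - 90) = -17*((1*(3/(-5) + 2/6) - 42)*(17 - 3) - 90) = -17*((1*(3*(-1/5) + 2*(1/6)) - 42)*14 - 90) = -17*((1*(-3/5 + 1/3) - 42)*14 - 90) = -17*((1*(-4/15) - 42)*14 - 90) = -17*((-4/15 - 42)*14 - 90) = -17*(-634/15*14 - 90) = -17*(-8876/15 - 90) = -17*(-10226/15) = 173842/15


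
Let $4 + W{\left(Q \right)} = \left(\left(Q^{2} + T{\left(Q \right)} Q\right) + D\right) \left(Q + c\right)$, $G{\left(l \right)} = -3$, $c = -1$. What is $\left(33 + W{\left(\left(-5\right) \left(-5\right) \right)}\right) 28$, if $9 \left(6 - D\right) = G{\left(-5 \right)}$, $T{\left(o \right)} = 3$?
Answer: $475468$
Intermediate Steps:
$D = \frac{19}{3}$ ($D = 6 - - \frac{1}{3} = 6 + \frac{1}{3} = \frac{19}{3} \approx 6.3333$)
$W{\left(Q \right)} = -4 + \left(-1 + Q\right) \left(\frac{19}{3} + Q^{2} + 3 Q\right)$ ($W{\left(Q \right)} = -4 + \left(\left(Q^{2} + 3 Q\right) + \frac{19}{3}\right) \left(Q - 1\right) = -4 + \left(\frac{19}{3} + Q^{2} + 3 Q\right) \left(-1 + Q\right) = -4 + \left(-1 + Q\right) \left(\frac{19}{3} + Q^{2} + 3 Q\right)$)
$\left(33 + W{\left(\left(-5\right) \left(-5\right) \right)}\right) 28 = \left(33 + \left(- \frac{31}{3} + \left(\left(-5\right) \left(-5\right)\right)^{3} + 2 \left(\left(-5\right) \left(-5\right)\right)^{2} + \frac{10 \left(\left(-5\right) \left(-5\right)\right)}{3}\right)\right) 28 = \left(33 + \left(- \frac{31}{3} + 25^{3} + 2 \cdot 25^{2} + \frac{10}{3} \cdot 25\right)\right) 28 = \left(33 + \left(- \frac{31}{3} + 15625 + 2 \cdot 625 + \frac{250}{3}\right)\right) 28 = \left(33 + \left(- \frac{31}{3} + 15625 + 1250 + \frac{250}{3}\right)\right) 28 = \left(33 + 16948\right) 28 = 16981 \cdot 28 = 475468$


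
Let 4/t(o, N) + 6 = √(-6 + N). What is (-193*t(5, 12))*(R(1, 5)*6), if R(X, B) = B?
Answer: 4632 + 772*√6 ≈ 6523.0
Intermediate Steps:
t(o, N) = 4/(-6 + √(-6 + N))
(-193*t(5, 12))*(R(1, 5)*6) = (-772/(-6 + √(-6 + 12)))*(5*6) = -772/(-6 + √6)*30 = -23160/(-6 + √6)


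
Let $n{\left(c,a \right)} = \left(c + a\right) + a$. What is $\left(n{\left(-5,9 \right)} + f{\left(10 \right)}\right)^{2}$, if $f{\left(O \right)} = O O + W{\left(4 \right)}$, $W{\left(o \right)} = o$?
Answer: $13689$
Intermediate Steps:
$n{\left(c,a \right)} = c + 2 a$ ($n{\left(c,a \right)} = \left(a + c\right) + a = c + 2 a$)
$f{\left(O \right)} = 4 + O^{2}$ ($f{\left(O \right)} = O O + 4 = O^{2} + 4 = 4 + O^{2}$)
$\left(n{\left(-5,9 \right)} + f{\left(10 \right)}\right)^{2} = \left(\left(-5 + 2 \cdot 9\right) + \left(4 + 10^{2}\right)\right)^{2} = \left(\left(-5 + 18\right) + \left(4 + 100\right)\right)^{2} = \left(13 + 104\right)^{2} = 117^{2} = 13689$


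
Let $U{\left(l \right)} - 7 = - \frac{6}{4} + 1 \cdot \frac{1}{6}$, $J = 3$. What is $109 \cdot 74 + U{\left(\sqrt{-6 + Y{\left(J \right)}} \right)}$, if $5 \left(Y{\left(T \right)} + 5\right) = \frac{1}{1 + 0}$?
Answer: $\frac{24215}{3} \approx 8071.7$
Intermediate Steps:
$Y{\left(T \right)} = - \frac{24}{5}$ ($Y{\left(T \right)} = -5 + \frac{1}{5 \left(1 + 0\right)} = -5 + \frac{1}{5 \cdot 1} = -5 + \frac{1}{5} \cdot 1 = -5 + \frac{1}{5} = - \frac{24}{5}$)
$U{\left(l \right)} = \frac{17}{3}$ ($U{\left(l \right)} = 7 + \left(- \frac{6}{4} + 1 \cdot \frac{1}{6}\right) = 7 + \left(\left(-6\right) \frac{1}{4} + 1 \cdot \frac{1}{6}\right) = 7 + \left(- \frac{3}{2} + \frac{1}{6}\right) = 7 - \frac{4}{3} = \frac{17}{3}$)
$109 \cdot 74 + U{\left(\sqrt{-6 + Y{\left(J \right)}} \right)} = 109 \cdot 74 + \frac{17}{3} = 8066 + \frac{17}{3} = \frac{24215}{3}$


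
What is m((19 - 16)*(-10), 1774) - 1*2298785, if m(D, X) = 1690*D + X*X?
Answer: 797591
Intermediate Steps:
m(D, X) = X² + 1690*D (m(D, X) = 1690*D + X² = X² + 1690*D)
m((19 - 16)*(-10), 1774) - 1*2298785 = (1774² + 1690*((19 - 16)*(-10))) - 1*2298785 = (3147076 + 1690*(3*(-10))) - 2298785 = (3147076 + 1690*(-30)) - 2298785 = (3147076 - 50700) - 2298785 = 3096376 - 2298785 = 797591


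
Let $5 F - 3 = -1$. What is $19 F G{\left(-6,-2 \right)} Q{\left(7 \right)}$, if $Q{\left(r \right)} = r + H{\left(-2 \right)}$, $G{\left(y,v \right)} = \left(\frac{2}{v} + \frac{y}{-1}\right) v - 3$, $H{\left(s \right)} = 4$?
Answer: $- \frac{5434}{5} \approx -1086.8$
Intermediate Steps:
$F = \frac{2}{5}$ ($F = \frac{3}{5} + \frac{1}{5} \left(-1\right) = \frac{3}{5} - \frac{1}{5} = \frac{2}{5} \approx 0.4$)
$G{\left(y,v \right)} = -3 + v \left(- y + \frac{2}{v}\right)$ ($G{\left(y,v \right)} = \left(\frac{2}{v} + y \left(-1\right)\right) v - 3 = \left(\frac{2}{v} - y\right) v - 3 = \left(- y + \frac{2}{v}\right) v - 3 = v \left(- y + \frac{2}{v}\right) - 3 = -3 + v \left(- y + \frac{2}{v}\right)$)
$Q{\left(r \right)} = 4 + r$ ($Q{\left(r \right)} = r + 4 = 4 + r$)
$19 F G{\left(-6,-2 \right)} Q{\left(7 \right)} = 19 \cdot \frac{2}{5} \left(-1 - \left(-2\right) \left(-6\right)\right) \left(4 + 7\right) = \frac{38 \left(-1 - 12\right)}{5} \cdot 11 = \frac{38}{5} \left(-13\right) 11 = \left(- \frac{494}{5}\right) 11 = - \frac{5434}{5}$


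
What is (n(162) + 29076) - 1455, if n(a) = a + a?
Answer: 27945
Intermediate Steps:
n(a) = 2*a
(n(162) + 29076) - 1455 = (2*162 + 29076) - 1455 = (324 + 29076) - 1455 = 29400 - 1455 = 27945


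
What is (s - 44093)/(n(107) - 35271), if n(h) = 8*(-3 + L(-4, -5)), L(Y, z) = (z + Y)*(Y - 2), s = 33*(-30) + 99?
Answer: 44984/34863 ≈ 1.2903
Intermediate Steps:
s = -891 (s = -990 + 99 = -891)
L(Y, z) = (-2 + Y)*(Y + z) (L(Y, z) = (Y + z)*(-2 + Y) = (-2 + Y)*(Y + z))
n(h) = 408 (n(h) = 8*(-3 + ((-4)² - 2*(-4) - 2*(-5) - 4*(-5))) = 8*(-3 + (16 + 8 + 10 + 20)) = 8*(-3 + 54) = 8*51 = 408)
(s - 44093)/(n(107) - 35271) = (-891 - 44093)/(408 - 35271) = -44984/(-34863) = -44984*(-1/34863) = 44984/34863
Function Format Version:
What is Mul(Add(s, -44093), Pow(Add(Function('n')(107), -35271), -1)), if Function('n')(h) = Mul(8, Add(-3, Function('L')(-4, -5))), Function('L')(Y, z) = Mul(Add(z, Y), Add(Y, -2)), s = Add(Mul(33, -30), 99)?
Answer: Rational(44984, 34863) ≈ 1.2903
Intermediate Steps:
s = -891 (s = Add(-990, 99) = -891)
Function('L')(Y, z) = Mul(Add(-2, Y), Add(Y, z)) (Function('L')(Y, z) = Mul(Add(Y, z), Add(-2, Y)) = Mul(Add(-2, Y), Add(Y, z)))
Function('n')(h) = 408 (Function('n')(h) = Mul(8, Add(-3, Add(Pow(-4, 2), Mul(-2, -4), Mul(-2, -5), Mul(-4, -5)))) = Mul(8, Add(-3, Add(16, 8, 10, 20))) = Mul(8, Add(-3, 54)) = Mul(8, 51) = 408)
Mul(Add(s, -44093), Pow(Add(Function('n')(107), -35271), -1)) = Mul(Add(-891, -44093), Pow(Add(408, -35271), -1)) = Mul(-44984, Pow(-34863, -1)) = Mul(-44984, Rational(-1, 34863)) = Rational(44984, 34863)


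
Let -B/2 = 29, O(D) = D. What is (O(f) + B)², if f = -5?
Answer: 3969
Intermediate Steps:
B = -58 (B = -2*29 = -58)
(O(f) + B)² = (-5 - 58)² = (-63)² = 3969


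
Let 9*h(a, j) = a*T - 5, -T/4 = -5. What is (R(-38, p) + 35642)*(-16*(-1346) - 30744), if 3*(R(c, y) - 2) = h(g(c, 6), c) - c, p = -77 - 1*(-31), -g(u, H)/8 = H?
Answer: -8855932120/27 ≈ -3.2800e+8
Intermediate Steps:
T = 20 (T = -4*(-5) = 20)
g(u, H) = -8*H
h(a, j) = -5/9 + 20*a/9 (h(a, j) = (a*20 - 5)/9 = (20*a - 5)/9 = (-5 + 20*a)/9 = -5/9 + 20*a/9)
p = -46 (p = -77 + 31 = -46)
R(c, y) = -911/27 - c/3 (R(c, y) = 2 + ((-5/9 + 20*(-8*6)/9) - c)/3 = 2 + ((-5/9 + (20/9)*(-48)) - c)/3 = 2 + ((-5/9 - 320/3) - c)/3 = 2 + (-965/9 - c)/3 = 2 + (-965/27 - c/3) = -911/27 - c/3)
(R(-38, p) + 35642)*(-16*(-1346) - 30744) = ((-911/27 - ⅓*(-38)) + 35642)*(-16*(-1346) - 30744) = ((-911/27 + 38/3) + 35642)*(21536 - 30744) = (-569/27 + 35642)*(-9208) = (961765/27)*(-9208) = -8855932120/27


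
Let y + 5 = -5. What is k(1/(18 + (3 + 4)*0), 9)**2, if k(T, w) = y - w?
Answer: 361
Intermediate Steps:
y = -10 (y = -5 - 5 = -10)
k(T, w) = -10 - w
k(1/(18 + (3 + 4)*0), 9)**2 = (-10 - 1*9)**2 = (-10 - 9)**2 = (-19)**2 = 361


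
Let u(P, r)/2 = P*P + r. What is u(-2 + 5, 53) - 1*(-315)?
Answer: 439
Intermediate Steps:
u(P, r) = 2*r + 2*P² (u(P, r) = 2*(P*P + r) = 2*(P² + r) = 2*(r + P²) = 2*r + 2*P²)
u(-2 + 5, 53) - 1*(-315) = (2*53 + 2*(-2 + 5)²) - 1*(-315) = (106 + 2*3²) + 315 = (106 + 2*9) + 315 = (106 + 18) + 315 = 124 + 315 = 439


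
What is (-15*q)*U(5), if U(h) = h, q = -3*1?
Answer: 225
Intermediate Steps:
q = -3
(-15*q)*U(5) = -15*(-3)*5 = 45*5 = 225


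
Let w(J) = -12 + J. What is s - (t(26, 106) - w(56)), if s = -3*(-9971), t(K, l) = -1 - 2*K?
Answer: 30010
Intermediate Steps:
s = 29913
s - (t(26, 106) - w(56)) = 29913 - ((-1 - 2*26) - (-12 + 56)) = 29913 - ((-1 - 52) - 1*44) = 29913 - (-53 - 44) = 29913 - 1*(-97) = 29913 + 97 = 30010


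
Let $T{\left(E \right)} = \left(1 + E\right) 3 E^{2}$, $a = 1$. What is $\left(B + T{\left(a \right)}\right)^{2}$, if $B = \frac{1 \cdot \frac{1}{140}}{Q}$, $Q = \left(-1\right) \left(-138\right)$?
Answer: $\frac{13437678241}{373262400} \approx 36.001$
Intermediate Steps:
$Q = 138$
$T{\left(E \right)} = 3 E^{2} \left(1 + E\right)$
$B = \frac{1}{19320}$ ($B = \frac{1 \cdot \frac{1}{140}}{138} = 1 \cdot \frac{1}{140} \cdot \frac{1}{138} = \frac{1}{140} \cdot \frac{1}{138} = \frac{1}{19320} \approx 5.176 \cdot 10^{-5}$)
$\left(B + T{\left(a \right)}\right)^{2} = \left(\frac{1}{19320} + 3 \cdot 1^{2} \left(1 + 1\right)\right)^{2} = \left(\frac{1}{19320} + 3 \cdot 1 \cdot 2\right)^{2} = \left(\frac{1}{19320} + 6\right)^{2} = \left(\frac{115921}{19320}\right)^{2} = \frac{13437678241}{373262400}$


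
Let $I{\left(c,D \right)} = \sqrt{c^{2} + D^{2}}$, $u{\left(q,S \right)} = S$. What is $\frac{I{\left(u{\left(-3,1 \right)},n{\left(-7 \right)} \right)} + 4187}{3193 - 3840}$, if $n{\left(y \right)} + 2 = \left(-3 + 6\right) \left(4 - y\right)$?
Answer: $- \frac{4187}{647} - \frac{\sqrt{962}}{647} \approx -6.5193$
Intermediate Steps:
$n{\left(y \right)} = 10 - 3 y$ ($n{\left(y \right)} = -2 + \left(-3 + 6\right) \left(4 - y\right) = -2 + 3 \left(4 - y\right) = -2 - \left(-12 + 3 y\right) = 10 - 3 y$)
$I{\left(c,D \right)} = \sqrt{D^{2} + c^{2}}$
$\frac{I{\left(u{\left(-3,1 \right)},n{\left(-7 \right)} \right)} + 4187}{3193 - 3840} = \frac{\sqrt{\left(10 - -21\right)^{2} + 1^{2}} + 4187}{3193 - 3840} = \frac{\sqrt{\left(10 + 21\right)^{2} + 1} + 4187}{-647} = \left(\sqrt{31^{2} + 1} + 4187\right) \left(- \frac{1}{647}\right) = \left(\sqrt{961 + 1} + 4187\right) \left(- \frac{1}{647}\right) = \left(\sqrt{962} + 4187\right) \left(- \frac{1}{647}\right) = \left(4187 + \sqrt{962}\right) \left(- \frac{1}{647}\right) = - \frac{4187}{647} - \frac{\sqrt{962}}{647}$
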